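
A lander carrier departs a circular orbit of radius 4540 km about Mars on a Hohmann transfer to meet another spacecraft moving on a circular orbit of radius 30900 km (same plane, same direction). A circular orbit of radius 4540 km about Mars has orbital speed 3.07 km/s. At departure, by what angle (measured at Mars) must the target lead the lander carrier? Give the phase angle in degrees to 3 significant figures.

From the circular-orbit relation v² = μ/r at r = 4540 km: μ = v²r = (3.07)² × 4540 = 42789.0 km³/s².
Semi-major axis of the transfer orbit: a_t = (4540 + 30900)/2 = 17720 km.
Transfer time t = π√(a_t³/μ) = 35824 s.
Target angular speed ω₂ = √(μ/r₂³) = 3.8083×10^-5 rad/s.
Angle swept by the target during transfer: ω₂·t = 1.3643 rad = 78.17°.
The lander carrier traverses 180° on the transfer ellipse, so the target must lead by 180° − 78.17° = 102°.

φ = 102°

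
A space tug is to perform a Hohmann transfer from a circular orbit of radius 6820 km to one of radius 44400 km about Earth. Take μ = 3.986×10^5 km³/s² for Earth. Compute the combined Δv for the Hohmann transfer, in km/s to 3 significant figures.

Δv = 3.87 km/s

The Hohmann ellipse has a_t = (r₁ + r₂)/2 = 25610 km.
Circular speed at r₁: v₁ = √(μ/r₁) = √(3.986×10^5/6820) = 7.6450 km/s.
On the transfer ellipse at r₁, v² = μ(2/r − 1/a) gives v_p = √[μ(2/r₁ − 1/a_t)] = 10.066 km/s.
First burn Δv₁ = |v_p − v₁| = 2.421 km/s.
Circular speed at r₂: v₂ = √(μ/r₂) = 2.996 km/s.
Transfer-orbit speed at r₂: v_a = √[μ(2/r₂ − 1/a_t)] = 1.546 km/s.
Second burn Δv₂ = |v₂ − v_a| = 1.450 km/s.
Δv = Δv₁ + Δv₂ = 2.421 + 1.450 = 3.871 km/s.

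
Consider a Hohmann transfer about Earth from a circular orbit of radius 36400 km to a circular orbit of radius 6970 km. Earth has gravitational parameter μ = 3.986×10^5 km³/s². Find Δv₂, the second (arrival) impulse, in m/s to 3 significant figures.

Transfer-ellipse semi-major axis a_t = (r₁ + r₂)/2 = (36400 + 6970)/2 = 21685 km.
On the circular orbit at r = 6970 km, v_c = √(μ/r) = 7.5623 km/s.
Vis-viva on the transfer ellipse at r = 6970 km gives v_t = √[μ(2/r − 1/a_t)] = 9.7977 km/s.
Δv₂ = |v_t − v_c| = |9.7977 − 7.5623| = 2.235 km/s.

Δv₂ = 2240 m/s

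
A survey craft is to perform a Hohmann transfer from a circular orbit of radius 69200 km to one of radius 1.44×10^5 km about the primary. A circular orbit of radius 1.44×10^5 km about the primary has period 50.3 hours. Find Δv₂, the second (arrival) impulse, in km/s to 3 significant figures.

From Kepler's third law T² = 4π²r³/μ at r = 1.44×10^5 km, T = 50.3 hours = 50.3 × 3600 s = 1.8108×10^5 s: μ = 4π²r³/T² = 3.59506×10^6 km³/s².
The Hohmann ellipse has a_t = (r₁ + r₂)/2 = 1.066×10^5 km.
On the circular orbit at r = 1.440×10^5 km, v_c = √(μ/r) = 4.99657 km/s.
Vis-viva on the transfer ellipse at r = 1.440×10^5 km gives v_t = √[μ(2/r − 1/a_t)] = 4.02575 km/s.
Δv₂ = |v_t − v_c| = |4.02575 − 4.99657| = 0.9708 km/s.

Δv₂ = 0.971 km/s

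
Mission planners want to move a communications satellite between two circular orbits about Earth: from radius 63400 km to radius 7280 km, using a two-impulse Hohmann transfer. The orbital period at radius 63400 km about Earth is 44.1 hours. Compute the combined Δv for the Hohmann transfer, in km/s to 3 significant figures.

Δv = 3.88 km/s

From Kepler's third law T² = 4π²r³/μ at r = 63400 km, T = 44.1 hours = 44.1 × 3600 s = 1.5876×10^5 s: μ = 4π²r³/T² = 3.99158×10^5 km³/s².
The Hohmann ellipse has a_t = (r₁ + r₂)/2 = 35340 km.
Circular speed at r₁: v₁ = √(μ/r₁) = √(3.99158×10^5/63400) = 2.509158 km/s.
Transfer-orbit speed at r₁ (vis-viva): v_a = √[μ(2/r₁ − 1/a_t)] = 1.138834 km/s.
First burn Δv₁ = |v_a − v₁| = 1.370324 km/s.
Circular speed at r₂: v₂ = √(μ/r₂) = 7.4046916 km/s.
Transfer-orbit speed at r₂: v_p = √[μ(2/r₂ − 1/a_t)] = 9.9178682 km/s.
Second burn Δv₂ = |v₂ − v_p| = 2.513177 km/s.
Total Δv = Δv₁ + Δv₂ = 3.884 km/s.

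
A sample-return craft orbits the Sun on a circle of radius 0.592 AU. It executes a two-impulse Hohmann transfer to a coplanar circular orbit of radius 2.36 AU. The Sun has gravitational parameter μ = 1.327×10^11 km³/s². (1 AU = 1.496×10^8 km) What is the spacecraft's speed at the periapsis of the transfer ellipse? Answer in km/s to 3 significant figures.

v = 48.9 km/s

In km: r₁ = 0.592 × 1.496×10^8 = 8.85632×10^7 km; r₂ = 2.36 × 1.496×10^8 = 3.53056×10^8 km.
Semi-major axis of the transfer orbit: a_t = (8.85632×10^7 + 3.53056×10^8)/2 = 2.208096×10^8 km.
At periapsis, r = 8.85632×10^7 km.
Vis-viva: v = √[μ(2/r − 1/a_t)] = √[1.327×10^11 × (2/8.85632×10^7 − 1/2.208096×10^8)] = 48.95 km/s.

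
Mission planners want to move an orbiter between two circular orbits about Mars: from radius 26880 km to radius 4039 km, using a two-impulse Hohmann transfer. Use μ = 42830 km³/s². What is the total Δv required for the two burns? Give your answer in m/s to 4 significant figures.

Semi-major axis of the transfer orbit: a_t = (26880 + 4039)/2 = 15459.5 km.
At r₁ the circular-orbit speed is v₁ = √(μ/r₁) = 1.2623 km/s.
Transfer-orbit speed at r₁ (v² = μ(2/r − 1/a)): v_a = √[μ(2/r₁ − 1/a_t)] = 0.64521 km/s.
First burn Δv₁ = |v_a − v₁| = 0.6171 km/s.
At r₂, v₂ = √(μ/r₂) = 3.256 km/s.
Transfer-orbit speed at r₂: v_p = √[μ(2/r₂ − 1/a_t)] = 4.294 km/s.
Second burn Δv₂ = |v₂ − v_p| = 1.038 km/s.
Δv = Δv₁ + Δv₂ = 0.6171 + 1.038 = 1.655 km/s.

Δv = 1655 m/s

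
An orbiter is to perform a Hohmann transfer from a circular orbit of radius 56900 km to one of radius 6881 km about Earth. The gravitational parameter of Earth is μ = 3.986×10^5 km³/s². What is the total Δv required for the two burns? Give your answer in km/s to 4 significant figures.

Δv = 3.973 km/s

The Hohmann ellipse has a_t = (r₁ + r₂)/2 = 31890.5 km.
At r₁ the circular-orbit speed is v₁ = √(μ/r₁) = 2.6467 km/s.
Transfer-orbit speed at r₁ (vis-viva): v_a = √[μ(2/r₁ − 1/a_t)] = 1.2294 km/s.
First burn Δv₁ = |v_a − v₁| = 1.4173 km/s.
Circular speed at r₂: v₂ = √(μ/r₂) = 7.61102 km/s.
Transfer-orbit speed at r₂: v_p = √[μ(2/r₂ − 1/a_t)] = 10.1664 km/s.
Second burn Δv₂ = |v₂ − v_p| = 2.5554 km/s.
Total Δv = Δv₁ + Δv₂ = 3.973 km/s.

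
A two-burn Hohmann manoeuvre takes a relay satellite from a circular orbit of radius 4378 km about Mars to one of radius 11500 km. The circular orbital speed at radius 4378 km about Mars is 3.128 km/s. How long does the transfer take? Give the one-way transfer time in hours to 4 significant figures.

From the circular-orbit relation v² = μ/r at r = 4378 km: μ = v²r = (3.128)² × 4378 = 42836.0 km³/s².
Semi-major axis of the transfer orbit: a_t = (4378 + 11500)/2 = 7939 km.
Half the transfer-orbit period gives t = π√(a_t³/μ) = 10740 s.
Converting: 10740 s ÷ 3600 s/hour = 2.983 hours.

t = 2.983 hours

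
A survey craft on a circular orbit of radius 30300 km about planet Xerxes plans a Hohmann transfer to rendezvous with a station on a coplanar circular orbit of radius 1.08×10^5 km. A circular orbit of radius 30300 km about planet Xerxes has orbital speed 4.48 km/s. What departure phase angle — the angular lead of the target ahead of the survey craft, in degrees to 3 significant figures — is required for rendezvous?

From the circular-orbit relation v² = μ/r at r = 30300 km: μ = v²r = (4.48)² × 30300 = 6.08133×10^5 km³/s².
The Hohmann ellipse has a_t = (r₁ + r₂)/2 = 69150 km.
The half-period of the transfer ellipse is t = π√(a_t³/μ) = 73260 s.
Target angular speed ω₂ = √(μ/r₂³) = 2.197×10^-5 rad/s.
Angle swept by the target during transfer: ω₂·t = 1.6095 rad = 92.22°.
Arrival is 180° from departure on the ellipse, so φ = 180° − 92.22° = 87.8°.

φ = 87.8°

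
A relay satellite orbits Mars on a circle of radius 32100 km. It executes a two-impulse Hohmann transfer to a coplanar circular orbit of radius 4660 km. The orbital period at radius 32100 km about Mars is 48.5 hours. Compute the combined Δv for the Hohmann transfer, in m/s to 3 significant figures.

Δv = 1550 m/s

From Kepler's third law T² = 4π²r³/μ at r = 32100 km, T = 48.5 hours = 48.5 × 3600 s = 1.746×10^5 s: μ = 4π²r³/T² = 42833.8 km³/s².
Semi-major axis of the transfer orbit: a_t = (32100 + 4660)/2 = 18380 km.
At r₁ the circular-orbit speed is v₁ = √(μ/r₁) = 1.15516 km/s.
On the transfer ellipse at r₁, v² = μ(2/r − 1/a) gives v_a = √[μ(2/r₁ − 1/a_t)] = 0.581649 km/s.
First burn Δv₁ = |v_a − v₁| = 0.5735 km/s.
Circular speed at r₂: v₂ = √(μ/r₂) = 3.0318 km/s.
Transfer-orbit speed at r₂: v_p = √[μ(2/r₂ − 1/a_t)] = 4.0066 km/s.
Second burn Δv₂ = |v₂ − v_p| = 0.9748 km/s.
Total Δv = Δv₁ + Δv₂ = 1.548 km/s.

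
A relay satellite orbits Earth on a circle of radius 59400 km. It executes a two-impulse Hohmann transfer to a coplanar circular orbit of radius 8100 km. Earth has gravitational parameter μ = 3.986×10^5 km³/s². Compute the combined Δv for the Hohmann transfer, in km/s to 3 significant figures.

Transfer-ellipse semi-major axis a_t = (r₁ + r₂)/2 = (59400 + 8100)/2 = 33750 km.
At r₁ the circular-orbit speed is v₁ = √(μ/r₁) = 2.5905 km/s.
Transfer-orbit speed at r₁ (vis-viva equation): v_a = √[μ(2/r₁ − 1/a_t)] = 1.2691 km/s.
First burn Δv₁ = |v_a − v₁| = 1.3214 km/s.
At r₂, v₂ = √(μ/r₂) = 7.0150 km/s.
Transfer-orbit speed at r₂: v_p = √[μ(2/r₂ − 1/a_t)] = 9.3064 km/s.
Second burn Δv₂ = |v₂ − v_p| = 2.2914 km/s.
Δv = Δv₁ + Δv₂ = 1.3214 + 2.2914 = 3.613 km/s.

Δv = 3.61 km/s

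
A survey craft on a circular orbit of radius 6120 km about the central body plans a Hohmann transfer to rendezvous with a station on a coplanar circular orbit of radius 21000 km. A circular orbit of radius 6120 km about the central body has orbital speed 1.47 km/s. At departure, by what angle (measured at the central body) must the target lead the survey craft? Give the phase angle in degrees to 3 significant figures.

φ = 86.6°

From the circular-orbit relation v² = μ/r at r = 6120 km: μ = v²r = (1.47)² × 6120 = 13224.7 km³/s².
Semi-major axis of the transfer orbit: a_t = (6120 + 21000)/2 = 13560 km.
Transfer time t = π√(a_t³/μ) = 43137 s.
The target's mean motion on its circular orbit is ω₂ = √(μ/r₂³) = 3.7789×10^-5 rad/s.
Angle swept by the target during transfer: ω₂·t = 1.6301 rad = 93.40°.
Arrival is 180° from departure on the ellipse, so φ = 180° − 93.40° = 86.6°.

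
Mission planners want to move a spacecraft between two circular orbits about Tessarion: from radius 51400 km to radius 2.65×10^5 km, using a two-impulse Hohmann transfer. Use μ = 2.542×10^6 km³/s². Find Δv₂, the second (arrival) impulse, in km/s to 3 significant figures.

Transfer-ellipse semi-major axis a_t = (r₁ + r₂)/2 = (51400 + 2.650×10^5)/2 = 1.582×10^5 km.
Circular speed at r = 2.650×10^5 km: v_c = √(μ/r) = 3.097 km/s.
Transfer-orbit speed at the same r (vis-viva, a = a_t): v_t = √[μ(2/r − 1/a_t)] = 1.765 km/s.
Δv₂ = |v_t − v_c| = |1.765 − 3.097| = 1.332 km/s.

Δv₂ = 1.33 km/s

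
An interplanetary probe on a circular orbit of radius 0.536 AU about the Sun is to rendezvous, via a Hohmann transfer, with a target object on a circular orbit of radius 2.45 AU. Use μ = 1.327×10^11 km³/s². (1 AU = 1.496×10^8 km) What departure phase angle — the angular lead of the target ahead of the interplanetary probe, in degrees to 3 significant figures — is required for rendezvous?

φ = 94.4°

In km: r₁ = 0.536 × 1.496×10^8 = 8.01856×10^7 km; r₂ = 2.45 × 1.496×10^8 = 3.6652×10^8 km.
Transfer-ellipse semi-major axis a_t = (r₁ + r₂)/2 = (8.01856×10^7 + 3.6652×10^8)/2 = 2.233528×10^8 km.
Transfer time t = π√(a_t³/μ) = 2.879×10^7 s.
The target's mean motion on its circular orbit is ω₂ = √(μ/r₂³) = 5.191×10^-8 rad/s.
Angle swept by the target during transfer: ω₂·t = 1.4945 rad = 85.63°.
Arrival is 180° from departure on the ellipse, so φ = 180° − 85.63° = 94.4°.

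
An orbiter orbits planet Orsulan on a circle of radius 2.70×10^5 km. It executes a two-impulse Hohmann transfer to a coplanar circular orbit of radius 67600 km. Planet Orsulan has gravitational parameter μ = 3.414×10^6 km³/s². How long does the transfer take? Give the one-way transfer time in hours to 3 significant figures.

The Hohmann ellipse has a_t = (r₁ + r₂)/2 = 1.688×10^5 km.
Half the transfer-orbit period gives t = π√(a_t³/μ) = 1.1792×10^5 s.
Converting: 1.1792×10^5 s ÷ 3600 s/hour = 32.8 hours.

t = 32.8 hours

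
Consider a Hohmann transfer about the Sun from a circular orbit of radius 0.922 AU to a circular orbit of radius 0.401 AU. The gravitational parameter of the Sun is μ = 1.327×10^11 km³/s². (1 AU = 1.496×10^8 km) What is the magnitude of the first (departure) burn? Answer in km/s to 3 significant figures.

Δv₁ = 6.87 km/s

In km: r₁ = 0.922 × 1.496×10^8 = 1.379312×10^8 km; r₂ = 0.401 × 1.496×10^8 = 5.99896×10^7 km.
The Hohmann ellipse has a_t = (r₁ + r₂)/2 = 9.89604×10^7 km.
Circular speed at r = 1.379312×10^8 km: v_c = √(μ/r) = 31.0173 km/s.
Transfer-orbit speed at the same r (vis-viva, a = a_t): v_t = √[μ(2/r − 1/a_t)] = 24.1497 km/s.
Δv₁ = |v_t − v_c| = |24.1497 − 31.0173| = 6.868 km/s.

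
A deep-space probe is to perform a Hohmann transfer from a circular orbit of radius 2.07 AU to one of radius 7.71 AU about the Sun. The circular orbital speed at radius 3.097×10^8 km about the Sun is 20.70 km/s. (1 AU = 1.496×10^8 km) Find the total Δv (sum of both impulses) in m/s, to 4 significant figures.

From the circular-orbit relation v² = μ/r at r = 3.097×10^8 km: μ = v²r = (20.70)² × 3.097×10^8 = 1.32703×10^11 km³/s².
In km: r₁ = 2.07 × 1.496×10^8 = 3.09672×10^8 km; r₂ = 7.71 × 1.496×10^8 = 1.153416×10^9 km.
Semi-major axis of the transfer orbit: a_t = (3.09672×10^8 + 1.153416×10^9)/2 = 7.31544×10^8 km.
At r₁ the circular-orbit speed is v₁ = √(μ/r₁) = 20.70094 km/s.
On the transfer ellipse at r₁, v² = μ(2/r − 1/a) gives v_p = √[μ(2/r₁ − 1/a_t)] = 25.99338 km/s.
First burn Δv₁ = |v_p − v₁| = 5.2924 km/s.
Circular speed at r₂: v₂ = √(μ/r₂) = 10.7263 km/s.
Transfer-orbit speed at r₂: v_a = √[μ(2/r₂ − 1/a_t)] = 6.97877 km/s.
Second burn Δv₂ = |v₂ − v_a| = 3.7475 km/s.
Total Δv = Δv₁ + Δv₂ = 9.040 km/s.

Δv = 9040 m/s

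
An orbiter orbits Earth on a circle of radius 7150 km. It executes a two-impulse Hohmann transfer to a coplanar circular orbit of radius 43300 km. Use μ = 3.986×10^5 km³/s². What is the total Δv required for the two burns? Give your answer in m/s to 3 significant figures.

Transfer-ellipse semi-major axis a_t = (r₁ + r₂)/2 = (7150 + 43300)/2 = 25225 km.
At r₁ the circular-orbit speed is v₁ = √(μ/r₁) = 7.466 km/s.
On the transfer ellipse at r₁, vis-viva gives v_p = √[μ(2/r₁ − 1/a_t)] = 9.782 km/s.
First burn Δv₁ = |v_p − v₁| = 2.316 km/s.
At r₂, v₂ = √(μ/r₂) = 3.034 km/s.
Transfer-orbit speed at r₂: v_a = √[μ(2/r₂ − 1/a_t)] = 1.615 km/s.
Second burn Δv₂ = |v₂ − v_a| = 1.419 km/s.
Total Δv = Δv₁ + Δv₂ = 3.735 km/s.

Δv = 3730 m/s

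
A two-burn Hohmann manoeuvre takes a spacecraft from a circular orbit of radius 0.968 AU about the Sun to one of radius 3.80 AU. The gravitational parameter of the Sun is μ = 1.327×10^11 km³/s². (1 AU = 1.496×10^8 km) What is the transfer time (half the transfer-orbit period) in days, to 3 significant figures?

In km: r₁ = 0.968 × 1.496×10^8 = 1.448128×10^8 km; r₂ = 3.80 × 1.496×10^8 = 5.6848×10^8 km.
Transfer-ellipse semi-major axis a_t = (r₁ + r₂)/2 = (1.448128×10^8 + 5.6848×10^8)/2 = 3.566464×10^8 km.
Half the transfer-orbit period gives t = π√(a_t³/μ) = 5.809×10^7 s.
Converting: 5.809×10^7 s ÷ 86400 s/day = 672 days.

t = 672 days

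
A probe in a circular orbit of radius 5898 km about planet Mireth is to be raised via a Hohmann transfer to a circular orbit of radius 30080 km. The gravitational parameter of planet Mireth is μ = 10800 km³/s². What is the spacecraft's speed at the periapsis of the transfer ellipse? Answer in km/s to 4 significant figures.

Transfer-ellipse semi-major axis a_t = (r₁ + r₂)/2 = (5898 + 30080)/2 = 17989 km.
At periapsis, r = 5898 km.
From the vis-viva equation, v = √[μ(2/r − 1/a_t)] = 1.750 km/s.

v = 1.750 km/s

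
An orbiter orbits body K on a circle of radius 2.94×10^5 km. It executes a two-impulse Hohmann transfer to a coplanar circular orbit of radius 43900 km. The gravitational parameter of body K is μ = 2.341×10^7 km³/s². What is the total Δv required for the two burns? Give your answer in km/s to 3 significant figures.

Δv = 11.7 km/s

Transfer-ellipse semi-major axis a_t = (r₁ + r₂)/2 = (2.940×10^5 + 43900)/2 = 1.6895×10^5 km.
At r₁ the circular-orbit speed is v₁ = √(μ/r₁) = 8.9233 km/s.
Transfer-orbit speed at r₁ (v² = μ(2/r − 1/a)): v_a = √[μ(2/r₁ − 1/a_t)] = 4.5486 km/s.
First burn Δv₁ = |v_a − v₁| = 4.3747 km/s.
Circular speed at r₂: v₂ = √(μ/r₂) = 23.09 km/s.
Transfer-orbit speed at r₂: v_p = √[μ(2/r₂ − 1/a_t)] = 30.46 km/s.
Second burn Δv₂ = |v₂ − v_p| = 7.3700 km/s.
Δv = Δv₁ + Δv₂ = 4.3747 + 7.3700 = 11.74 km/s.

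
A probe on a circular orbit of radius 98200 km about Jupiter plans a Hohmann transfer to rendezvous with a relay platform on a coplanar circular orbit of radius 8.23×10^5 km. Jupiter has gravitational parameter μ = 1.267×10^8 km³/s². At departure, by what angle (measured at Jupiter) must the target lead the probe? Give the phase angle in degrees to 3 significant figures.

The Hohmann ellipse has a_t = (r₁ + r₂)/2 = 4.606×10^5 km.
The half-period of the transfer ellipse is t = π√(a_t³/μ) = 87246 s.
Target angular speed ω₂ = √(μ/r₂³) = 1.5076×10^-5 rad/s.
Angle swept by the target during transfer: ω₂·t = 1.3153 rad = 75.36°.
Arrival is 180° from departure on the ellipse, so φ = 180° − 75.36° = 105°.

φ = 105°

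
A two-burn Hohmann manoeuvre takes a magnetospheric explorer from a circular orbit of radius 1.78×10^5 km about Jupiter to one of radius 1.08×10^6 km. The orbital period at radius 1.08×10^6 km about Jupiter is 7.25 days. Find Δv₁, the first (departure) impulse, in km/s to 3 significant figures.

Δv₁ = 8.28 km/s

From Kepler's third law T² = 4π²r³/μ at r = 1.08×10^6 km, T = 7.25 days = 7.25 × 86400 s = 6.264×10^5 s: μ = 4π²r³/T² = 1.26744×10^8 km³/s².
Semi-major axis of the transfer orbit: a_t = (1.780×10^5 + 1.080×10^6)/2 = 6.290×10^5 km.
Circular speed at r = 1.780×10^5 km: v_c = √(μ/r) = 26.6842 km/s.
Transfer-orbit speed at the same r (vis-viva, a = a_t): v_t = √[μ(2/r − 1/a_t)] = 34.9655 km/s.
Δv₁ = |v_t − v_c| = |34.9655 − 26.6842| = 8.281 km/s.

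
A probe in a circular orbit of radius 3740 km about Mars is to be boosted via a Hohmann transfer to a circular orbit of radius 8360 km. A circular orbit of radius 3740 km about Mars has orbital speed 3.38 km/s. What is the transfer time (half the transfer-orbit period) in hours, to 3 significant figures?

t = 1.99 hours

From the circular-orbit relation v² = μ/r at r = 3740 km: μ = v²r = (3.38)² × 3740 = 42727.3 km³/s².
Semi-major axis of the transfer orbit: a_t = (3740 + 8360)/2 = 6050 km.
Half the transfer-orbit period gives t = π√(a_t³/μ) = 7152 s.
Converting: 7152 s ÷ 3600 s/hour = 1.99 hours.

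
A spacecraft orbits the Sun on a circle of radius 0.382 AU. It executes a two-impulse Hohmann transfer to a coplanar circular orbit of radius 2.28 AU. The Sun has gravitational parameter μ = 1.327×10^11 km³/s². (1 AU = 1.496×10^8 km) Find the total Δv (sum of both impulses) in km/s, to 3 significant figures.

In km: r₁ = 0.382 × 1.496×10^8 = 5.71472×10^7 km; r₂ = 2.28 × 1.496×10^8 = 3.41088×10^8 km.
The Hohmann ellipse has a_t = (r₁ + r₂)/2 = 1.991176×10^8 km.
At r₁ the circular-orbit speed is v₁ = √(μ/r₁) = 48.19 km/s.
Transfer-orbit speed at r₁ (v² = μ(2/r − 1/a)): v_p = √[μ(2/r₁ − 1/a_t)] = 63.07 km/s.
First burn Δv₁ = |v_p − v₁| = 14.88 km/s.
At r₂, v₂ = √(μ/r₂) = 19.724 km/s.
Transfer-orbit speed at r₂: v_a = √[μ(2/r₂ − 1/a_t)] = 10.567 km/s.
Second burn Δv₂ = |v₂ − v_a| = 9.157 km/s.
Δv = Δv₁ + Δv₂ = 14.88 + 9.157 = 24.04 km/s.

Δv = 24.0 km/s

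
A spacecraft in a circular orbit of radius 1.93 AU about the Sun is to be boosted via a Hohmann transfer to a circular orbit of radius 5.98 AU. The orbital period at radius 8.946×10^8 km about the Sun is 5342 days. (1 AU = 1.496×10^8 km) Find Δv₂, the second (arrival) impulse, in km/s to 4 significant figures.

From Kepler's third law T² = 4π²r³/μ at r = 8.946×10^8 km, T = 5342 days = 5342 × 86400 s = 4.615488×10^8 s: μ = 4π²r³/T² = 1.32682×10^11 km³/s².
In km: r₁ = 1.93 × 1.496×10^8 = 2.88728×10^8 km; r₂ = 5.98 × 1.496×10^8 = 8.94608×10^8 km.
The Hohmann ellipse has a_t = (r₁ + r₂)/2 = 5.91668×10^8 km.
On the circular orbit at r = 8.94608×10^8 km, v_c = √(μ/r) = 12.178 km/s.
Transfer-orbit speed at the same r (vis-viva, a = a_t): v_t = √[μ(2/r − 1/a_t)] = 8.5074 km/s.
Δv₂ = |v_t − v_c| = |8.5074 − 12.178| = 3.671 km/s.

Δv₂ = 3.671 km/s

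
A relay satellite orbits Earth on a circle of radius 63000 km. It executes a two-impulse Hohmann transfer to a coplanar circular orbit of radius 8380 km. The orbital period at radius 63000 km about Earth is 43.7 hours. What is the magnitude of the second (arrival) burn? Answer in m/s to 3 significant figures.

Δv₂ = 2270 m/s

From Kepler's third law T² = 4π²r³/μ at r = 63000 km, T = 43.7 hours = 43.7 × 3600 s = 1.5732×10^5 s: μ = 4π²r³/T² = 3.98854×10^5 km³/s².
Semi-major axis of the transfer orbit: a_t = (63000 + 8380)/2 = 35690 km.
Circular speed at r = 8380 km: v_c = √(μ/r) = 6.899 km/s.
Vis-viva on the transfer ellipse at r = 8380 km gives v_t = √[μ(2/r − 1/a_t)] = 9.166 km/s.
Δv₂ = |v_t − v_c| = |9.166 − 6.899| = 2.267 km/s.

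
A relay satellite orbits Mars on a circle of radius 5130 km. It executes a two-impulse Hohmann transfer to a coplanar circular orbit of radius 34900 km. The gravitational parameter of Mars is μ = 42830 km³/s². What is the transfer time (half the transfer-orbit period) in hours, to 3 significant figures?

t = 11.9 hours

Semi-major axis of the transfer orbit: a_t = (5130 + 34900)/2 = 20015 km.
Transfer time t = π√(a_t³/μ) = π√((20015)³ / 42830) = 42980 s.
Converting: 42980 s ÷ 3600 s/hour = 11.9 hours.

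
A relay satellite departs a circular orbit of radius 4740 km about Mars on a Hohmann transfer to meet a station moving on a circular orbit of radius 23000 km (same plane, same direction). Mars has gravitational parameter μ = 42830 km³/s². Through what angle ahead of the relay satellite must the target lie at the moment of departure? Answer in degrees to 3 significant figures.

Transfer-ellipse semi-major axis a_t = (r₁ + r₂)/2 = (4740 + 23000)/2 = 13870 km.
Transfer time t = π√(a_t³/μ) = 24797 s.
The target's mean motion on its circular orbit is ω₂ = √(μ/r₂³) = 5.9331×10^-5 rad/s.
Angle swept by the target during transfer: ω₂·t = 1.4712 rad = 84.29°.
Arrival is 180° from departure on the ellipse, so φ = 180° − 84.29° = 95.7°.

φ = 95.7°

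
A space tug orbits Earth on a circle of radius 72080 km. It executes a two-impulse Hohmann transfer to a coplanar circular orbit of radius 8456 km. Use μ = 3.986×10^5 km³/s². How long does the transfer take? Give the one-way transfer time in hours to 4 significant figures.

t = 11.17 hours

Semi-major axis of the transfer orbit: a_t = (72080 + 8456)/2 = 40268 km.
Half the transfer-orbit period gives t = π√(a_t³/μ) = 40210 s.
Converting: 40210 s ÷ 3600 s/hour = 11.17 hours.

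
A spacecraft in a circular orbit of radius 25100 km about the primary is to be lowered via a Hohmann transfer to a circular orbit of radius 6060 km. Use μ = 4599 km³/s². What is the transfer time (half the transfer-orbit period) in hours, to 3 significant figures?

The Hohmann ellipse has a_t = (r₁ + r₂)/2 = 15580 km.
By Kepler's third law the transfer-orbit period is T = 2π√(a_t³/μ), so t = T/2 = 90090 s.
Converting: 90090 s ÷ 3600 s/hour = 25.0 hours.

t = 25.0 hours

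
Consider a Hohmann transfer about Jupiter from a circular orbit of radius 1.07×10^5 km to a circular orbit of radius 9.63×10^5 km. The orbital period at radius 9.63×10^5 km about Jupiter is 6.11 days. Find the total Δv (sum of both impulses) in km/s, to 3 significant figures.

From Kepler's third law T² = 4π²r³/μ at r = 9.63×10^5 km, T = 6.11 days = 6.11 × 86400 s = 5.27904×10^5 s: μ = 4π²r³/T² = 1.26511×10^8 km³/s².
Transfer-ellipse semi-major axis a_t = (r₁ + r₂)/2 = (1.070×10^5 + 9.630×10^5)/2 = 5.350×10^5 km.
At r₁ the circular-orbit speed is v₁ = √(μ/r₁) = 34.3853 km/s.
Transfer-orbit speed at r₁ (v² = μ(2/r − 1/a)): v_p = √[μ(2/r₁ − 1/a_t)] = 46.1327 km/s.
First burn Δv₁ = |v_p − v₁| = 11.747 km/s.
At r₂, v₂ = √(μ/r₂) = 11.46176 km/s.
Transfer-orbit speed at r₂: v_a = √[μ(2/r₂ − 1/a_t)] = 5.125854 km/s.
Second burn Δv₂ = |v₂ − v_a| = 6.3359 km/s.
Total Δv = Δv₁ + Δv₂ = 18.08 km/s.

Δv = 18.1 km/s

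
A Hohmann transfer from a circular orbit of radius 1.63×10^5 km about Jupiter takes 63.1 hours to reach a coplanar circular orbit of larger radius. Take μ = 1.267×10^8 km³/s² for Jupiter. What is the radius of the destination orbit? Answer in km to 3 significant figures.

r₂ = 1.58×10^6 km

Transfer time t = 63.1 hours = 2.2716×10^5 s, and t = π√(a_t³/μ).
So a_t = (μ t²/π²)^(1/3) = (1.267×10^8 × (2.2716×10^5)² / π²)^(1/3) = 8.7173×10^5 km.
Since a_t = (r₁ + r₂)/2, r₂ = 2a_t − r₁ = 2×8.7173×10^5 − 1.630×10^5 = 1.58046×10^6 km.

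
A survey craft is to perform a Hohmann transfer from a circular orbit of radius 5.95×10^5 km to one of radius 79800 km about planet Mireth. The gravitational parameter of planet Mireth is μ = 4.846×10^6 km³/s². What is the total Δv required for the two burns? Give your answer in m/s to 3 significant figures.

Δv = 4020 m/s

Transfer-ellipse semi-major axis a_t = (r₁ + r₂)/2 = (5.950×10^5 + 79800)/2 = 3.374×10^5 km.
Circular speed at r₁: v₁ = √(μ/r₁) = √(4.846×10^6/5.950×10^5) = 2.854 km/s.
Transfer-orbit speed at r₁ (vis-viva equation): v_a = √[μ(2/r₁ − 1/a_t)] = 1.388 km/s.
First burn Δv₁ = |v_a − v₁| = 1.466 km/s.
Circular speed at r₂: v₂ = √(μ/r₂) = 7.79274 km/s.
Transfer-orbit speed at r₂: v_p = √[μ(2/r₂ − 1/a_t)] = 10.3485 km/s.
Second burn Δv₂ = |v₂ − v_p| = 2.556 km/s.
Total Δv = Δv₁ + Δv₂ = 4.022 km/s.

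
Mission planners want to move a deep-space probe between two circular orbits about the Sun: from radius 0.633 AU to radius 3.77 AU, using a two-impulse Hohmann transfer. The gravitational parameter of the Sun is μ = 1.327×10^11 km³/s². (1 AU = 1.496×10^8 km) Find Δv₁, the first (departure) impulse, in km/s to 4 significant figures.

In km: r₁ = 0.633 × 1.496×10^8 = 9.46968×10^7 km; r₂ = 3.77 × 1.496×10^8 = 5.63992×10^8 km.
Transfer-ellipse semi-major axis a_t = (r₁ + r₂)/2 = (9.46968×10^7 + 5.63992×10^8)/2 = 3.293444×10^8 km.
Circular speed at r = 9.46968×10^7 km: v_c = √(μ/r) = 37.434 km/s.
Vis-viva on the transfer ellipse at r = 9.46968×10^7 km gives v_t = √[μ(2/r − 1/a_t)] = 48.987 km/s.
Δv₁ = |v_t − v_c| = |48.987 − 37.434| = 11.55 km/s.

Δv₁ = 11.55 km/s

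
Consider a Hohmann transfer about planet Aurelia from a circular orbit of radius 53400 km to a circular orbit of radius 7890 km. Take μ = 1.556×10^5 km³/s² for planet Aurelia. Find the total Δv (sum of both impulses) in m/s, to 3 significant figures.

Transfer-ellipse semi-major axis a_t = (r₁ + r₂)/2 = (53400 + 7890)/2 = 30645 km.
Circular speed at r₁: v₁ = √(μ/r₁) = √(1.556×10^5/53400) = 1.707 km/s.
Transfer-orbit speed at r₁ (vis-viva): v_a = √[μ(2/r₁ − 1/a_t)] = 0.8661 km/s.
First burn Δv₁ = |v_a − v₁| = 0.8409 km/s.
At r₂, v₂ = √(μ/r₂) = 4.441 km/s.
Transfer-orbit speed at r₂: v_p = √[μ(2/r₂ − 1/a_t)] = 5.862 km/s.
Second burn Δv₂ = |v₂ − v_p| = 1.421 km/s.
Total Δv = Δv₁ + Δv₂ = 2.262 km/s.

Δv = 2260 m/s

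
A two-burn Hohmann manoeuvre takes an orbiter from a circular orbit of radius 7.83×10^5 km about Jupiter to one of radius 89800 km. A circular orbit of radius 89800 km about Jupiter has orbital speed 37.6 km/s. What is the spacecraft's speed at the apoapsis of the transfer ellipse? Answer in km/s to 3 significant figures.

From the circular-orbit relation v² = μ/r at r = 89800 km: μ = v²r = (37.6)² × 89800 = 1.26956×10^8 km³/s².
Transfer-ellipse semi-major axis a_t = (r₁ + r₂)/2 = (7.830×10^5 + 89800)/2 = 4.364×10^5 km.
At apoapsis, r = 7.830×10^5 km.
Vis-viva: v = √[μ(2/r − 1/a_t)] = √[1.26956×10^8 × (2/7.830×10^5 − 1/4.364×10^5)] = 5.776 km/s.

v = 5.78 km/s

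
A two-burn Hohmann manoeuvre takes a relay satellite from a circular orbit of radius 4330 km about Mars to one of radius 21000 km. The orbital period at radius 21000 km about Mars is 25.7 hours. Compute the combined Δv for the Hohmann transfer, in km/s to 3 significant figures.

Δv = 1.50 km/s

From Kepler's third law T² = 4π²r³/μ at r = 21000 km, T = 25.7 hours = 25.7 × 3600 s = 92520 s: μ = 4π²r³/T² = 42711.7 km³/s².
The Hohmann ellipse has a_t = (r₁ + r₂)/2 = 12665 km.
At r₁ the circular-orbit speed is v₁ = √(μ/r₁) = 3.1407 km/s.
On the transfer ellipse at r₁, vis-viva gives v_p = √[μ(2/r₁ − 1/a_t)] = 4.0442 km/s.
First burn Δv₁ = |v_p − v₁| = 0.9035 km/s.
At r₂, v₂ = √(μ/r₂) = 1.42614 km/s.
Transfer-orbit speed at r₂: v_a = √[μ(2/r₂ − 1/a_t)] = 0.833883 km/s.
Second burn Δv₂ = |v₂ − v_a| = 0.5923 km/s.
Δv = Δv₁ + Δv₂ = 0.9035 + 0.5923 = 1.496 km/s.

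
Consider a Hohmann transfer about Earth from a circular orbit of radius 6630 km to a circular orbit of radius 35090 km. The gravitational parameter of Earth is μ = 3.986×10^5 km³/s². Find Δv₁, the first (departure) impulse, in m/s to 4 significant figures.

Transfer-ellipse semi-major axis a_t = (r₁ + r₂)/2 = (6630 + 35090)/2 = 20860 km.
On the circular orbit at r = 6630 km, v_c = √(μ/r) = 7.75375 km/s.
Transfer-orbit speed at the same r (vis-viva, a = a_t): v_t = √[μ(2/r − 1/a_t)] = 10.0565 km/s.
Δv₁ = |v_t − v_c| = |10.0565 − 7.75375| = 2.303 km/s.

Δv₁ = 2303 m/s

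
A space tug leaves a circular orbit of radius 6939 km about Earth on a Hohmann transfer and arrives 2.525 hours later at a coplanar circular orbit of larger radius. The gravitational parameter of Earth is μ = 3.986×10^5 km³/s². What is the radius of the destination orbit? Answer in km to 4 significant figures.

r₂ = 22950 km

Transfer time t = 2.525 hours = 9090 s, and t = π√(a_t³/μ).
So a_t = (μ t²/π²)^(1/3) = (3.986×10^5 × (9090)² / π²)^(1/3) = 14944 km.
Since a_t = (r₁ + r₂)/2, r₂ = 2a_t − r₁ = 2×14944 − 6939 = 22949 km.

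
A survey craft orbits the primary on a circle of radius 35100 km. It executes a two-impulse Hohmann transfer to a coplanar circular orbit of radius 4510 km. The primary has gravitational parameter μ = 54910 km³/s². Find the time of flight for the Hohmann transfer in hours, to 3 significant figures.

Transfer-ellipse semi-major axis a_t = (r₁ + r₂)/2 = (35100 + 4510)/2 = 19805 km.
Half the transfer-orbit period gives t = π√(a_t³/μ) = 37370 s.
Converting: 37370 s ÷ 3600 s/hour = 10.4 hours.

t = 10.4 hours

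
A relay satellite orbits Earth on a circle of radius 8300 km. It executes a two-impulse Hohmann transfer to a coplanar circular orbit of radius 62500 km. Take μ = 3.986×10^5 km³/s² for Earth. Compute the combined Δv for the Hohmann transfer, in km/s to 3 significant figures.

Δv = 3.58 km/s

Semi-major axis of the transfer orbit: a_t = (8300 + 62500)/2 = 35400 km.
At r₁ the circular-orbit speed is v₁ = √(μ/r₁) = 6.930 km/s.
Transfer-orbit speed at r₁ (v² = μ(2/r − 1/a)): v_p = √[μ(2/r₁ − 1/a_t)] = 9.208 km/s.
First burn Δv₁ = |v_p − v₁| = 2.278 km/s.
Circular speed at r₂: v₂ = √(μ/r₂) = 2.5254 km/s.
Transfer-orbit speed at r₂: v_a = √[μ(2/r₂ − 1/a_t)] = 1.2228 km/s.
Second burn Δv₂ = |v₂ − v_a| = 1.303 km/s.
Δv = Δv₁ + Δv₂ = 2.278 + 1.303 = 3.581 km/s.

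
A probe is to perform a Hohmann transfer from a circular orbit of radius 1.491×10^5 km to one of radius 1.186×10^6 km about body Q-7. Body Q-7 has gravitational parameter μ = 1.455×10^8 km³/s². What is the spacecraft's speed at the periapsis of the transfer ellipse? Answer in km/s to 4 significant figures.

v = 41.64 km/s

The Hohmann ellipse has a_t = (r₁ + r₂)/2 = 6.6755×10^5 km.
At periapsis, r = 1.491×10^5 km.
Vis-viva: v = √[μ(2/r − 1/a_t)] = √[1.455×10^8 × (2/1.491×10^5 − 1/6.6755×10^5)] = 41.64 km/s.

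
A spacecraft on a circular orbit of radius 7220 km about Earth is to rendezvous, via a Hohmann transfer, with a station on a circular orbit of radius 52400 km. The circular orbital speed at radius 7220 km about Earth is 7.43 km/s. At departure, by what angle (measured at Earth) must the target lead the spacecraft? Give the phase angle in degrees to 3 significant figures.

From the circular-orbit relation v² = μ/r at r = 7220 km: μ = v²r = (7.43)² × 7220 = 3.98579×10^5 km³/s².
Semi-major axis of the transfer orbit: a_t = (7220 + 52400)/2 = 29810 km.
Transfer time t = π√(a_t³/μ) = 25611.5 s.
The target's mean motion on its circular orbit is ω₂ = √(μ/r₂³) = 5.26333×10^-5 rad/s.
Angle swept by the target during transfer: ω₂·t = 1.34802 rad = 77.24°.
The spacecraft traverses 180° on the transfer ellipse, so the target must lead by 180° − 77.24° = 103°.

φ = 103°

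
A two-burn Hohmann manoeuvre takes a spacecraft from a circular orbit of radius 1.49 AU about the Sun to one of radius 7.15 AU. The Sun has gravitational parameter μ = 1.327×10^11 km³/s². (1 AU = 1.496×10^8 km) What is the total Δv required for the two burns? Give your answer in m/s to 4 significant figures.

Δv = 11590 m/s

In km: r₁ = 1.49 × 1.496×10^8 = 2.22904×10^8 km; r₂ = 7.15 × 1.496×10^8 = 1.06964×10^9 km.
The Hohmann ellipse has a_t = (r₁ + r₂)/2 = 6.46272×10^8 km.
At r₁ the circular-orbit speed is v₁ = √(μ/r₁) = 24.40 km/s.
Transfer-orbit speed at r₁ (vis-viva equation): v_p = √[μ(2/r₁ − 1/a_t)] = 31.39 km/s.
First burn Δv₁ = |v_p − v₁| = 6.990 km/s.
At r₂, v₂ = √(μ/r₂) = 11.138 km/s.
Transfer-orbit speed at r₂: v_a = √[μ(2/r₂ − 1/a_t)] = 6.5414 km/s.
Second burn Δv₂ = |v₂ − v_a| = 4.597 km/s.
Total Δv = Δv₁ + Δv₂ = 11.59 km/s.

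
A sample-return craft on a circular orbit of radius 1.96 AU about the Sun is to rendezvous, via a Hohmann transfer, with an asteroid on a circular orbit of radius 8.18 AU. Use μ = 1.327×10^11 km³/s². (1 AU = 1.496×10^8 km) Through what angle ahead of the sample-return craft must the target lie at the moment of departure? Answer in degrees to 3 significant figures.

φ = 92.2°

In km: r₁ = 1.96 × 1.496×10^8 = 2.93216×10^8 km; r₂ = 8.18 × 1.496×10^8 = 1.223728×10^9 km.
Semi-major axis of the transfer orbit: a_t = (2.93216×10^8 + 1.223728×10^9)/2 = 7.58472×10^8 km.
Transfer time t = π√(a_t³/μ) = 1.801×10^8 s.
Target angular speed ω₂ = √(μ/r₂³) = 8.510×10^-9 rad/s.
Angle swept by the target during transfer: ω₂·t = 1.533 rad = 87.83°.
The sample-return craft traverses 180° on the transfer ellipse, so the target must lead by 180° − 87.83° = 92.2°.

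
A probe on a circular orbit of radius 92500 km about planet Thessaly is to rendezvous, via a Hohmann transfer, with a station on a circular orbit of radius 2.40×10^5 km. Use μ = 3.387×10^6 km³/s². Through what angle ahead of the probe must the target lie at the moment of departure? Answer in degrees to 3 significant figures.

Semi-major axis of the transfer orbit: a_t = (92500 + 2.400×10^5)/2 = 1.6625×10^5 km.
Transfer time t = π√(a_t³/μ) = 1.157×10^5 s.
The target's mean motion on its circular orbit is ω₂ = √(μ/r₂³) = 1.565×10^-5 rad/s.
Angle swept by the target during transfer: ω₂·t = 1.811 rad = 103.8°.
Arrival is 180° from departure on the ellipse, so φ = 180° − 103.8° = 76.2°.

φ = 76.2°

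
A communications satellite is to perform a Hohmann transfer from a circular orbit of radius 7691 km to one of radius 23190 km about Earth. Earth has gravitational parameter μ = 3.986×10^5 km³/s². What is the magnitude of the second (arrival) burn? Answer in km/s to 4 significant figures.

Δv₂ = 1.220 km/s

Transfer-ellipse semi-major axis a_t = (r₁ + r₂)/2 = (7691 + 23190)/2 = 15440.5 km.
On the circular orbit at r = 23190 km, v_c = √(μ/r) = 4.146 km/s.
Vis-viva on the transfer ellipse at r = 23190 km gives v_t = √[μ(2/r − 1/a_t)] = 2.926 km/s.
Δv₂ = |v_t − v_c| = |2.926 − 4.146| = 1.220 km/s.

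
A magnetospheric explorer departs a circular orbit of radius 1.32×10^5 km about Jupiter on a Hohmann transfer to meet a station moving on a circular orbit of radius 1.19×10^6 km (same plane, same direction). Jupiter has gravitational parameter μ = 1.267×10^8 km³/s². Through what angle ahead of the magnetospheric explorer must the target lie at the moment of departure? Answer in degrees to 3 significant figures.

The Hohmann ellipse has a_t = (r₁ + r₂)/2 = 6.610×10^5 km.
The half-period of the transfer ellipse is t = π√(a_t³/μ) = 1.4999×10^5 s.
Target angular speed ω₂ = √(μ/r₂³) = 8.6710×10^-6 rad/s.
Angle swept by the target during transfer: ω₂·t = 1.3006 rad = 74.52°.
The magnetospheric explorer traverses 180° on the transfer ellipse, so the target must lead by 180° − 74.52° = 105°.

φ = 105°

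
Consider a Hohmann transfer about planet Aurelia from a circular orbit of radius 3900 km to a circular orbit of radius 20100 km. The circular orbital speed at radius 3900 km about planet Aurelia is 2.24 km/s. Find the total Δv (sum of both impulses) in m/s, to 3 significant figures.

From the circular-orbit relation v² = μ/r at r = 3900 km: μ = v²r = (2.24)² × 3900 = 19568.6 km³/s².
The Hohmann ellipse has a_t = (r₁ + r₂)/2 = 12000 km.
Circular speed at r₁: v₁ = √(μ/r₁) = √(19568.6/3900) = 2.240 km/s.
On the transfer ellipse at r₁, v² = μ(2/r − 1/a) gives v_p = √[μ(2/r₁ − 1/a_t)] = 2.899 km/s.
First burn Δv₁ = |v_p − v₁| = 0.6590 km/s.
Circular speed at r₂: v₂ = √(μ/r₂) = 0.9867 km/s.
Transfer-orbit speed at r₂: v_a = √[μ(2/r₂ − 1/a_t)] = 0.5625 km/s.
Second burn Δv₂ = |v₂ − v_a| = 0.4242 km/s.
Δv = Δv₁ + Δv₂ = 0.6590 + 0.4242 = 1.083 km/s.

Δv = 1080 m/s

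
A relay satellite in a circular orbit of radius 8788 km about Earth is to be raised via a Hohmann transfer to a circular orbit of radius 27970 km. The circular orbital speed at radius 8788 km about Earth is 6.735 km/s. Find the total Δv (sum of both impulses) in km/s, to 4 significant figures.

Δv = 2.738 km/s

From the circular-orbit relation v² = μ/r at r = 8788 km: μ = v²r = (6.735)² × 8788 = 3.98626×10^5 km³/s².
Transfer-ellipse semi-major axis a_t = (r₁ + r₂)/2 = (8788 + 27970)/2 = 18379 km.
At r₁ the circular-orbit speed is v₁ = √(μ/r₁) = 6.7350 km/s.
On the transfer ellipse at r₁, vis-viva equation gives v_p = √[μ(2/r₁ − 1/a_t)] = 8.3085 km/s.
First burn Δv₁ = |v_p − v₁| = 1.5735 km/s.
Circular speed at r₂: v₂ = √(μ/r₂) = 3.7752 km/s.
Transfer-orbit speed at r₂: v_a = √[μ(2/r₂ − 1/a_t)] = 2.6105 km/s.
Second burn Δv₂ = |v₂ − v_a| = 1.1647 km/s.
Δv = Δv₁ + Δv₂ = 1.5735 + 1.1647 = 2.738 km/s.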